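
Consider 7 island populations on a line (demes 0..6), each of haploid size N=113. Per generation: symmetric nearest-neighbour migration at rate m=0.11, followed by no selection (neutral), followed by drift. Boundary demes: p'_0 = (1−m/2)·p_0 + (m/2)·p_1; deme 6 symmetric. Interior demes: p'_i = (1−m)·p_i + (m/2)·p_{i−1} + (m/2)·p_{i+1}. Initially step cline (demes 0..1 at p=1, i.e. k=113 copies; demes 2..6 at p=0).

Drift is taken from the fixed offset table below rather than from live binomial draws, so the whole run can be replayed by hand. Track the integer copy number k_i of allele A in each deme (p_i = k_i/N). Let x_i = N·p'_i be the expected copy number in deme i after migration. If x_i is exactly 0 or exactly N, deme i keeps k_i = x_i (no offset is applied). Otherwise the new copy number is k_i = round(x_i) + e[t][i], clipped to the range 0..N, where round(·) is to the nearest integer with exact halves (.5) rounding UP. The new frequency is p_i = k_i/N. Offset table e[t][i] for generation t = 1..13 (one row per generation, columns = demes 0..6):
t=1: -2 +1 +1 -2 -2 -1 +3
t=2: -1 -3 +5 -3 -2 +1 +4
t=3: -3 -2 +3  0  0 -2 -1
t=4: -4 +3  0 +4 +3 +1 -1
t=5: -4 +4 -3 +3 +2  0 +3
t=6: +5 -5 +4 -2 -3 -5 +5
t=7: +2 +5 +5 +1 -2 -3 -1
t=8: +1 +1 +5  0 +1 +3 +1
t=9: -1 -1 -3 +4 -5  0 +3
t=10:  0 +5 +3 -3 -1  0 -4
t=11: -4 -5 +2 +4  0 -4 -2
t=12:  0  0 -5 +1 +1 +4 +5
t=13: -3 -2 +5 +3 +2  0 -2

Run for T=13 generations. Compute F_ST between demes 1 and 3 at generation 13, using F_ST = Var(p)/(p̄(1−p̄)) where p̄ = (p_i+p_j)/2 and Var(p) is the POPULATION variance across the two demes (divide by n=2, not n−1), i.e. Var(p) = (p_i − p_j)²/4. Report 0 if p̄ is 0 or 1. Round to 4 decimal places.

0.2388

t=0: k=[113 113 0 0 0 0 0]
t=1: x=[113.0000 106.7850 6.2150 0.0000 0.0000 0.0000 0.0000] k=[113 108 7 0 0 0 0]
t=2: x=[112.7250 102.7200 12.1700 0.3850 0.0000 0.0000 0.0000] k=[112 100 17 0 0 0 0]
t=3: x=[111.3400 96.0950 20.6300 0.9350 0.0000 0.0000 0.0000] k=[108 94 24 1 0 0 0]
t=4: x=[107.2300 90.9200 26.5850 2.2100 0.0550 0.0000 0.0000] k=[103 94 27 6 3 0 0]
t=5: x=[102.5050 90.8100 29.5300 6.9900 3.0000 0.1650 0.0000] k=[99 95 27 10 5 0 0]
t=6: x=[98.7800 91.4800 29.8050 10.6600 5.0000 0.2750 0.0000] k=[104 86 34 9 2 0 0]
t=7: x=[103.0100 84.1300 35.4850 9.9900 2.2750 0.1100 0.0000] k=[105 89 40 11 0 0 0]
t=8: x=[104.1200 87.1850 41.1000 11.9900 0.6050 0.0000 0.0000] k=[105 88 46 12 2 0 0]
t=9: x=[104.0650 86.6250 46.4400 13.3200 2.4400 0.1100 0.0000] k=[103 86 43 17 0 0 0]
t=10: x=[102.0650 84.5700 43.9350 17.4950 0.9350 0.0000 0.0000] k=[102 90 47 14 0 0 0]
t=11: x=[101.3400 88.2950 47.5500 15.0450 0.7700 0.0000 0.0000] k=[97 83 50 19 1 0 0]
t=12: x=[96.2300 81.9550 50.1100 19.7150 1.9350 0.0550 0.0000] k=[96 82 45 21 3 4 0]
t=13: x=[95.2300 80.7350 45.7150 21.3300 4.0450 3.7250 0.2200] k=[92 79 51 24 6 4 0]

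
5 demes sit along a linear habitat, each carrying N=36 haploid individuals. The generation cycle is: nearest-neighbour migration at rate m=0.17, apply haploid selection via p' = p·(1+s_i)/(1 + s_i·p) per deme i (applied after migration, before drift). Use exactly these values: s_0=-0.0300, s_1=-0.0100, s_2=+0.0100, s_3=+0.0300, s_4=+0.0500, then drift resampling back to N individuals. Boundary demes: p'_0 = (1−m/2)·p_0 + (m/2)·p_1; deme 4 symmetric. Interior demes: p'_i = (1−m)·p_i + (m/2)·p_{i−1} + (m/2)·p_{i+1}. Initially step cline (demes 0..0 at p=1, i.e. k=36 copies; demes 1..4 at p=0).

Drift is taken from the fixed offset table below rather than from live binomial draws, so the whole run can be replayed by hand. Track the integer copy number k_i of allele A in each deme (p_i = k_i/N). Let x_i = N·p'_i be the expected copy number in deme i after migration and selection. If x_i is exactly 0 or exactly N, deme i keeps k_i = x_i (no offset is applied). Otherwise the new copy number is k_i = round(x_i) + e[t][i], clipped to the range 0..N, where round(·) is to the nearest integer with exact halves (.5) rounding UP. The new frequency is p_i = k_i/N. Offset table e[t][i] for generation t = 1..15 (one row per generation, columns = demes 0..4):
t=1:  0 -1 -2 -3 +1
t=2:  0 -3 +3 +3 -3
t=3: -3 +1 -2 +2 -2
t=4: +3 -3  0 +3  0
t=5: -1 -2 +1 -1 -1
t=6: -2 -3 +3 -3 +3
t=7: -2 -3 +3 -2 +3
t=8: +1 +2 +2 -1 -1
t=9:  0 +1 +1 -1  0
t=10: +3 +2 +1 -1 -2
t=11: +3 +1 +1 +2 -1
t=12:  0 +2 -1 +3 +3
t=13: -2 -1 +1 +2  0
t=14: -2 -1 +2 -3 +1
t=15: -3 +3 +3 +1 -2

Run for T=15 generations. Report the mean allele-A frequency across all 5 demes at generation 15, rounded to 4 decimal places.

0.2722

t=0: k=[36 0 0 0 0]
t=1: x=[32.8536 3.0320 0.0000 0.0000 0.0000] k=[33 2 0 0 0]
t=2: x=[30.2187 4.4258 0.1717 0.0000 0.0000] k=[30 1 3 0 0]
t=3: x=[27.3362 3.6023 2.5989 0.2626 0.0000] k=[24 5 1 2 0]
t=4: x=[22.1262 6.2231 1.4387 1.7947 0.1785] k=[25 3 1 5 0]
t=5: x=[22.8771 4.6591 1.5245 4.3467 0.4460] k=[22 3 3 3 0]
t=6: x=[20.1152 4.5747 3.0275 2.8209 0.2677] k=[18 2 6 0 3]
t=7: x=[16.3678 3.6668 5.1941 0.7874 2.8713] k=[14 1 8 0 6]
t=8: x=[12.6440 2.6750 6.7796 1.2245 5.7209] k=[14 5 9 0 5]
t=9: x=[12.9811 6.0542 7.9565 1.2245 4.7734] k=[13 7 9 0 5]
t=10: x=[12.2427 7.6195 8.1274 1.2245 4.7734] k=[15 10 9 0 3]
t=11: x=[14.3116 10.2661 8.3838 1.0497 2.8713] k=[17 11 9 3 2]
t=12: x=[16.2182 11.2621 8.7256 3.5177 2.1829] k=[16 13 8 7 5]
t=13: x=[15.4757 12.7471 8.4039 7.0816 5.3898] k=[13 12 9 9 5]
t=14: x=[12.6638 11.7503 9.3236 8.8559 5.5657] k=[11 11 11 6 7]
t=15: x=[10.7687 10.9234 10.6495 6.6691 7.1917] k=[8 14 14 8 5]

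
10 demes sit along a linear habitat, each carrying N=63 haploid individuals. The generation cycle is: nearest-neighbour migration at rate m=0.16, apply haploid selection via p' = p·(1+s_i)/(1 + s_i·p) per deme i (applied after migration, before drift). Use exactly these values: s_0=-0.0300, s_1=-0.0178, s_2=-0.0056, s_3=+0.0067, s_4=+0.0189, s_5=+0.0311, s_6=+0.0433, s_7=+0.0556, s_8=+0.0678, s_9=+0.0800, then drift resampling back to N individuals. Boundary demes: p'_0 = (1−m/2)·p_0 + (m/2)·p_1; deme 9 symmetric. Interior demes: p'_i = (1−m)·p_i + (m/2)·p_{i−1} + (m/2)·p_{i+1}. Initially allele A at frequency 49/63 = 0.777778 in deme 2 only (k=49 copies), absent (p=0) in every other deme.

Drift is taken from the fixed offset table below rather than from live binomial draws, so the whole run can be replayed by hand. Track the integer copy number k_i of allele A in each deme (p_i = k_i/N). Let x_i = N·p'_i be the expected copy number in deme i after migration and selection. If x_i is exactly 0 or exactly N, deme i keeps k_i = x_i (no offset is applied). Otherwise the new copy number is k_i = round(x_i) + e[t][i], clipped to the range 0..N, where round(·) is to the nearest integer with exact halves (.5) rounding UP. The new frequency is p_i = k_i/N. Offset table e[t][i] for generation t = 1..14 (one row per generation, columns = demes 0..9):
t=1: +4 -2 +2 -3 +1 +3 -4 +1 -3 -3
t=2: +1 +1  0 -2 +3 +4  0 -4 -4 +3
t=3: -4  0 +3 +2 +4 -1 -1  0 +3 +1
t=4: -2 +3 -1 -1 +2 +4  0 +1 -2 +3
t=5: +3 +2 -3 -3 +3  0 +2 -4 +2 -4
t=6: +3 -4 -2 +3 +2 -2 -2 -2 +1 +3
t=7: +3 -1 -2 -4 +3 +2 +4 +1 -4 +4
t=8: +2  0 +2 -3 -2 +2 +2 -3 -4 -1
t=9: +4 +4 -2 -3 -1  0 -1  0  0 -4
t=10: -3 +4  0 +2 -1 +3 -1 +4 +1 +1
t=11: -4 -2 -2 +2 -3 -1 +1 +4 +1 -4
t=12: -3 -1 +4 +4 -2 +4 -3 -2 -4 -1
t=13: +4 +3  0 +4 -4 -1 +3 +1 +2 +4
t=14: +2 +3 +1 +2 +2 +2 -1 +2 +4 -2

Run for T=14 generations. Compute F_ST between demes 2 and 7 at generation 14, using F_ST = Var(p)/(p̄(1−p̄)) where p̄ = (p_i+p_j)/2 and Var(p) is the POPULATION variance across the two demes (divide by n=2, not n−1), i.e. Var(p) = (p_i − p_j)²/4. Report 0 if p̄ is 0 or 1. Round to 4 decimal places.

t=0: k=[0 0 49 0 0 0 0 0 0 0]
t=1: x=[0.0000 3.8545 41.0798 3.9446 0.0000 0.0000 0.0000 0.0000 0.0000 0.0000] k=[0 2 43 1 0 0 0 0 0 0]
t=2: x=[0.1552 5.0361 36.2736 4.3067 0.0815 0.0000 0.0000 0.0000 0.0000 0.0000] k=[1 6 36 2 3 0 0 0 0 0]
t=3: x=[1.3589 7.8754 30.7916 4.8297 2.7285 0.2474 0.0000 0.0000 0.0000 0.0000] k=[0 8 34 7 7 0 0 0 0 0]
t=4: x=[0.6210 9.2968 29.6718 9.2124 6.5491 0.5773 0.0000 0.0000 0.0000 0.0000] k=[0 12 29 8 9 5 0 0 0 0]
t=5: x=[0.9316 12.2221 25.8743 9.8152 8.7400 5.0607 0.4172 0.0000 0.0000 0.0000] k=[4 14 23 7 12 5 2 0 0 0]
t=6: x=[4.6667 13.7262 20.9215 8.7301 11.2115 5.4711 2.1670 0.1689 0.0000 0.0000] k=[8 10 19 12 13 3 0 0 0 0]
t=7: x=[7.9461 10.4031 17.6486 12.7076 12.3043 3.6643 0.2504 0.0000 0.0000 0.0000] k=[11 9 16 9 15 6 4 0 0 0]
t=8: x=[10.5694 9.5733 14.8163 10.0965 14.0028 6.7422 3.9957 0.3377 0.0000 0.0000] k=[13 10 17 7 12 9 6 0 0 0]
t=9: x=[12.4529 10.6402 15.5741 8.2477 11.5354 9.2389 5.9857 0.5065 0.0000 0.0000] k=[16 15 14 5 11 9 5 1 0 0]
t=10: x=[15.5604 14.7957 13.3010 6.2374 10.5231 9.0753 5.1986 1.3075 0.0854 0.0000] k=[13 19 13 8 10 12 4 5 1 0]
t=11: x=[13.1601 17.8097 13.0219 8.6095 10.1585 11.4848 4.9085 4.8361 1.3223 0.0864] k=[9 16 11 11 7 10 6 9 2 0]
t=12: x=[9.3156 14.8353 11.3477 10.7394 7.6855 9.6884 6.8133 8.5937 2.5561 0.1728] k=[6 14 15 15 6 14 4 7 0 0]
t=13: x=[6.4612 13.2511 14.8562 14.3539 7.4826 12.8708 5.2401 6.5091 0.5976 0.0000] k=[10 16 15 18 3 12 8 8 3 0]
t=14: x=[10.2166 15.2316 15.2550 16.6416 5.0056 11.2400 8.6309 7.9691 3.3628 0.2591] k=[12 18 16 19 7 13 8 10 7 0]

0.0138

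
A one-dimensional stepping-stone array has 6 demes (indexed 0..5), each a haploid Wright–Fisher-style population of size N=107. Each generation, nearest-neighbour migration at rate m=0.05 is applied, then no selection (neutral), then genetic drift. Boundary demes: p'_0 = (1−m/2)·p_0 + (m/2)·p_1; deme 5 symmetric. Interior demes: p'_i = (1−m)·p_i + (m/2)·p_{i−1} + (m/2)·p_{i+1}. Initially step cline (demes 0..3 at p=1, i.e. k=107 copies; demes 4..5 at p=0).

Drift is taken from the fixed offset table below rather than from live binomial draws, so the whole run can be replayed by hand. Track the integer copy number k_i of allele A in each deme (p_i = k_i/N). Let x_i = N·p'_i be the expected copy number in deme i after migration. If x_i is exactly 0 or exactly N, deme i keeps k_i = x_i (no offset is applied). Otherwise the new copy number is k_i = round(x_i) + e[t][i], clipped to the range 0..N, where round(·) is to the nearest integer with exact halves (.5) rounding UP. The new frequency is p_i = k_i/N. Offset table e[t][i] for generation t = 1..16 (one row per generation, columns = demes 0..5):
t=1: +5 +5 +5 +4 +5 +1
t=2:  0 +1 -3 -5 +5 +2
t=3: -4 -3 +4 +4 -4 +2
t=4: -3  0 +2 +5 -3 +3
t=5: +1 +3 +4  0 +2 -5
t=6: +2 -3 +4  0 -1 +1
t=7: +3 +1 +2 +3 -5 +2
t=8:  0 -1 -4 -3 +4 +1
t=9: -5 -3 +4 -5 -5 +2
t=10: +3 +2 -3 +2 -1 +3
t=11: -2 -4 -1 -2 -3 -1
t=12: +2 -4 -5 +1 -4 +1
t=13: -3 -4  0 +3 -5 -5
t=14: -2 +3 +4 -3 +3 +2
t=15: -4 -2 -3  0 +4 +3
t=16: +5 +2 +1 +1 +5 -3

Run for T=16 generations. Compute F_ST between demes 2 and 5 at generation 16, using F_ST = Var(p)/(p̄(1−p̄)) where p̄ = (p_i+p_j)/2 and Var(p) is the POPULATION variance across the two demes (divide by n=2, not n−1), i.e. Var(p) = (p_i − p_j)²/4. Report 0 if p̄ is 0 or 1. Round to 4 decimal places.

t=0: k=[107 107 107 107 0 0]
t=1: x=[107.0000 107.0000 107.0000 104.3250 2.6750 0.0000] k=[107 107 107 107 8 0]
t=2: x=[107.0000 107.0000 107.0000 104.5250 10.2750 0.2000] k=[107 107 107 100 15 2]
t=3: x=[107.0000 107.0000 106.8250 98.0500 16.8000 2.3250] k=[107 107 107 102 13 4]
t=4: x=[107.0000 107.0000 106.8750 99.9000 15.0000 4.2250] k=[107 107 107 105 12 7]
t=5: x=[107.0000 107.0000 106.9500 102.7250 14.2000 7.1250] k=[107 107 107 103 16 2]
t=6: x=[107.0000 107.0000 106.9000 100.9250 17.8250 2.3500] k=[107 107 107 101 17 3]
t=7: x=[107.0000 107.0000 106.8500 99.0500 18.7500 3.3500] k=[107 107 107 102 14 5]
t=8: x=[107.0000 107.0000 106.8750 99.9250 15.9750 5.2250] k=[107 107 103 97 20 6]
t=9: x=[107.0000 106.9000 102.9500 95.2250 21.5750 6.3500] k=[107 104 107 90 17 8]
t=10: x=[106.9250 104.1500 106.5000 88.6000 18.6000 8.2250] k=[107 106 104 91 18 11]
t=11: x=[106.9750 105.9750 103.7250 89.5000 19.6500 11.1750] k=[105 102 103 88 17 10]
t=12: x=[104.9250 102.1000 102.6000 86.6000 18.6000 10.1750] k=[107 98 98 88 15 11]
t=13: x=[106.7750 98.2250 97.7500 86.4250 16.7250 11.1000] k=[104 94 98 89 12 6]
t=14: x=[103.7500 94.3500 97.6750 87.3000 13.7750 6.1500] k=[102 97 102 84 17 8]
t=15: x=[101.8750 97.2500 101.4250 82.7750 18.4500 8.2250] k=[98 95 98 83 22 11]
t=16: x=[97.9250 95.1500 97.5500 81.8500 23.2500 11.2750] k=[103 97 99 83 28 8]

0.7233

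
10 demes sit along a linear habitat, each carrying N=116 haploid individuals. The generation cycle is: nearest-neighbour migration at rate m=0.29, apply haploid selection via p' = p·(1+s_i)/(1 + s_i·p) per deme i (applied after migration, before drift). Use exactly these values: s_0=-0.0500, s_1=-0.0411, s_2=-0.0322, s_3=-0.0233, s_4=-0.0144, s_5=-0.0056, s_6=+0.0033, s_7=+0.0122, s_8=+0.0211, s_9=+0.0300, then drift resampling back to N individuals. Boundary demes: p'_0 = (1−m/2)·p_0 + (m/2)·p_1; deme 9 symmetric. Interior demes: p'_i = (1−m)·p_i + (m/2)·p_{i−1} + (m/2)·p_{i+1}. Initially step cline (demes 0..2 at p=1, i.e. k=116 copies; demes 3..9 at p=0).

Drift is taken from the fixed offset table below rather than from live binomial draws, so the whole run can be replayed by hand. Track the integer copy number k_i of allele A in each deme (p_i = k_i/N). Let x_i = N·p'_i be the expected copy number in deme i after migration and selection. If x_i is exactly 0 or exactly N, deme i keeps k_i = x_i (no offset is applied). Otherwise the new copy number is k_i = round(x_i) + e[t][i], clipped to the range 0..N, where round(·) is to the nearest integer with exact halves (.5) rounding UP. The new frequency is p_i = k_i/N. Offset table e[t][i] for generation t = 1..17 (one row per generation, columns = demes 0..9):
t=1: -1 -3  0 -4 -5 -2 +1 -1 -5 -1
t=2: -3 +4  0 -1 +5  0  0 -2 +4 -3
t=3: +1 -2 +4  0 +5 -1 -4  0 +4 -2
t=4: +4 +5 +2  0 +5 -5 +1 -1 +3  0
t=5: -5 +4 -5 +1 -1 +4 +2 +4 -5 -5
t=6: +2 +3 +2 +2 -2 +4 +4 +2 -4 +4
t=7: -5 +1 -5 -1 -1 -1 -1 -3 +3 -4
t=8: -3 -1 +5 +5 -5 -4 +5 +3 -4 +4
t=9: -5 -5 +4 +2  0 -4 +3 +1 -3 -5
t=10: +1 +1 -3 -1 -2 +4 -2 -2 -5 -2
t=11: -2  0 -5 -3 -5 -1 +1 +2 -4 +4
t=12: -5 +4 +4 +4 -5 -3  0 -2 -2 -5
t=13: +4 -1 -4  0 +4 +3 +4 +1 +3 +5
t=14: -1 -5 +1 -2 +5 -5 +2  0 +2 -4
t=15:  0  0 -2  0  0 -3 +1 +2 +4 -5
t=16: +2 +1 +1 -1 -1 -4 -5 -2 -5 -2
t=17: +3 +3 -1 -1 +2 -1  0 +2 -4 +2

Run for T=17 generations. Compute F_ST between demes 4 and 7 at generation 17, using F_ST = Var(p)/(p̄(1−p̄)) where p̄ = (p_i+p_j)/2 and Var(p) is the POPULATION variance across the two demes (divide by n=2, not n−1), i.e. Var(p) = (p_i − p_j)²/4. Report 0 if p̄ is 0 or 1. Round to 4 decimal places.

0.0481

t=0: k=[116 116 116 0 0 0 0 0 0 0]
t=1: x=[116.0000 116.0000 98.7038 16.4838 0.0000 0.0000 0.0000 0.0000 0.0000 0.0000] k=[116 116 99 12 0 0 0 0 0 0]
t=2: x=[116.0000 113.4317 88.1635 22.4451 1.7153 0.0000 0.0000 0.0000 0.0000 0.0000] k=[116 116 88 21 7 0 0 0 0 0]
t=3: x=[116.0000 111.7723 81.5577 28.1790 7.9075 1.0094 0.0000 0.0000 0.0000 0.0000] k=[116 110 86 28 13 0 0 0 0 0]
t=4: x=[115.0846 107.0494 80.2658 33.6688 13.1203 1.8746 0.0000 0.0000 0.0000 0.0000] k=[116 112 82 34 18 0 0 0 0 0]
t=5: x=[115.3896 107.9202 78.5650 38.0349 17.4934 2.5957 0.0000 0.0000 0.0000 0.0000] k=[110 112 74 39 16 7 0 0 0 0]
t=6: x=[110.0050 105.8168 73.5581 40.1191 17.8102 7.2517 1.0183 0.0000 0.0000 0.0000] k=[112 109 76 42 16 11 5 0 0 0]
t=7: x=[111.3410 104.2130 74.9915 42.5230 18.8152 10.7999 5.1612 0.7338 0.0000 0.0000] k=[106 105 70 42 18 10 4 0 0 0]
t=8: x=[105.3700 99.4844 70.1104 41.9466 20.0780 10.2375 4.3036 0.5870 0.0000 0.0000] k=[102 98 75 47 15 6 9 4 0 0]
t=9: x=[100.7535 94.5201 73.3966 45.7651 18.1122 7.6995 7.8641 4.1937 0.5922 0.0000] k=[96 90 77 48 18 4 11 5 0 0]
t=10: x=[94.2376 88.1055 73.8053 47.1936 20.0780 7.0079 9.1427 5.2050 0.7402 0.0000] k=[95 89 71 46 18 11 7 3 0 0]
t=11: x=[93.2051 86.3431 69.0734 44.9144 20.7963 11.3772 7.0217 3.1823 0.4441 0.0000] k=[91 86 64 42 16 10 8 5 0 0]
t=12: x=[89.2335 82.5448 63.0595 40.7943 18.6716 10.5261 7.8792 4.7651 0.7402 0.0000] k=[84 87 67 45 14 8 8 3 0 0]
t=13: x=[83.2428 82.6772 65.7800 43.0548 17.4093 8.8241 7.2975 3.3290 0.4441 0.0000] k=[87 82 62 43 21 12 11 4 3 0]
t=14: x=[85.1269 78.7721 61.1997 41.9317 22.6197 13.0946 10.1605 4.9269 2.7658 0.4480] k=[84 74 62 40 28 8 12 5 5 0]
t=15: x=[81.3159 72.5759 59.6021 40.8241 26.5419 11.4220 10.4362 6.0845 4.3618 0.7466] k=[81 73 58 41 27 8 11 8 8 0]
t=16: x=[78.5512 70.8330 56.7610 40.8092 25.9814 11.1334 10.1605 8.5303 6.9756 1.1944] k=[81 72 58 40 25 7 5 7 2 0]
t=17: x=[78.4035 70.1163 56.4712 39.8162 24.2853 9.2720 5.5975 6.0542 2.4853 0.2987] k=[81 73 55 39 26 8 6 8 0 2]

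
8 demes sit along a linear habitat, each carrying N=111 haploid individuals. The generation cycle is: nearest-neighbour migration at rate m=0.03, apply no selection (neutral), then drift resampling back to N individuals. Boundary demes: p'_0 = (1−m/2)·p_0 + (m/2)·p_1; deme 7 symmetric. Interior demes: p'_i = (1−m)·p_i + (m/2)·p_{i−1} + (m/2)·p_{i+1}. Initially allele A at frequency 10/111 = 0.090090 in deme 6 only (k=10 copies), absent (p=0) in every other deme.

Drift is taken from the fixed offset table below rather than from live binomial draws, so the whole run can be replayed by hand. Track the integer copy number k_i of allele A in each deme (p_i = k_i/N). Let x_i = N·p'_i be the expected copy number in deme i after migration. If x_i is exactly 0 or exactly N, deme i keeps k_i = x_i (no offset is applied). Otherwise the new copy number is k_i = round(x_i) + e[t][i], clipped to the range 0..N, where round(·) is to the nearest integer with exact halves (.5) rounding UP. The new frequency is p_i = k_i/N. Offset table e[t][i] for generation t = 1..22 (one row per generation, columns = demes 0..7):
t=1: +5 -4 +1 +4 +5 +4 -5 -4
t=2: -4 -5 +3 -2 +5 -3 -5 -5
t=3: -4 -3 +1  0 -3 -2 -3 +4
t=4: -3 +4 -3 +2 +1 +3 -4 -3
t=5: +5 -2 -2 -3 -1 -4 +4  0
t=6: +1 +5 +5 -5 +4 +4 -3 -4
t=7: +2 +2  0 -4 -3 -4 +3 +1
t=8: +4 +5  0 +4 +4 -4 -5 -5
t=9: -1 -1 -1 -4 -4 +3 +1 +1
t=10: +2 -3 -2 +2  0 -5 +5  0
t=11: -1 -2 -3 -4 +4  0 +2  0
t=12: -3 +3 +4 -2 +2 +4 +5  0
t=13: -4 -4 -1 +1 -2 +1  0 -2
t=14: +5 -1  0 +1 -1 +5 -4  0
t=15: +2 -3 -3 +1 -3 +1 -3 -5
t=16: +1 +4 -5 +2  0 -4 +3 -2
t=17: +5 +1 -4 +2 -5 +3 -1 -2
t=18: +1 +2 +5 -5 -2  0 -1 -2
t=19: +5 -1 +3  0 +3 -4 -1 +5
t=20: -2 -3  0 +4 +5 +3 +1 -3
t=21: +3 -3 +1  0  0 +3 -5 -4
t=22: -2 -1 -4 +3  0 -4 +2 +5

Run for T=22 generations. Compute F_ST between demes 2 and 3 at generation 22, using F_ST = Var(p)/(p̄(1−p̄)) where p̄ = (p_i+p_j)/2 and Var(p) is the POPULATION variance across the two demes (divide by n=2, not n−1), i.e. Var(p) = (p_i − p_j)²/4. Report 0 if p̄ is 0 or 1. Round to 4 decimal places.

0.0055

t=0: k=[0 0 0 0 0 0 10 0]
t=1: x=[0.0000 0.0000 0.0000 0.0000 0.0000 0.1500 9.7000 0.1500] k=[0 0 0 0 0 4 5 0]
t=2: x=[0.0000 0.0000 0.0000 0.0000 0.0600 3.9550 4.9100 0.0750] k=[0 0 0 0 5 1 0 0]
t=3: x=[0.0000 0.0000 0.0000 0.0750 4.8650 1.0450 0.0150 0.0000] k=[0 0 0 0 2 0 0 0]
t=4: x=[0.0000 0.0000 0.0000 0.0300 1.9400 0.0300 0.0000 0.0000] k=[0 0 0 2 3 3 0 0]
t=5: x=[0.0000 0.0000 0.0300 1.9850 2.9850 2.9550 0.0450 0.0000] k=[0 0 0 0 2 0 4 0]
t=6: x=[0.0000 0.0000 0.0000 0.0300 1.9400 0.0900 3.8800 0.0600] k=[0 0 0 0 6 4 1 0]
t=7: x=[0.0000 0.0000 0.0000 0.0900 5.8800 3.9850 1.0300 0.0150] k=[0 0 0 0 3 0 4 1]
t=8: x=[0.0000 0.0000 0.0000 0.0450 2.9100 0.1050 3.8950 1.0450] k=[0 0 0 4 7 0 0 0]
t=9: x=[0.0000 0.0000 0.0600 3.9850 6.8500 0.1050 0.0000 0.0000] k=[0 0 0 0 3 3 0 0]
t=10: x=[0.0000 0.0000 0.0000 0.0450 2.9550 2.9550 0.0450 0.0000] k=[0 0 0 2 3 0 5 0]
t=11: x=[0.0000 0.0000 0.0300 1.9850 2.9400 0.1200 4.8500 0.0750] k=[0 0 0 0 7 0 7 0]
t=12: x=[0.0000 0.0000 0.0000 0.1050 6.7900 0.2100 6.7900 0.1050] k=[0 0 0 0 9 4 12 0]
t=13: x=[0.0000 0.0000 0.0000 0.1350 8.7900 4.1950 11.7000 0.1800] k=[0 0 0 1 7 5 12 0]
t=14: x=[0.0000 0.0000 0.0150 1.0750 6.8800 5.1350 11.7150 0.1800] k=[0 0 0 2 6 10 8 0]
t=15: x=[0.0000 0.0000 0.0300 2.0300 6.0000 9.9100 7.9100 0.1200] k=[0 0 0 3 3 11 5 0]
t=16: x=[0.0000 0.0000 0.0450 2.9550 3.1200 10.7900 5.0150 0.0750] k=[0 0 0 5 3 7 8 0]
t=17: x=[0.0000 0.0000 0.0750 4.8950 3.0900 6.9550 7.8650 0.1200] k=[0 0 0 7 0 10 7 0]
t=18: x=[0.0000 0.0000 0.1050 6.7900 0.2550 9.8050 6.9400 0.1050] k=[0 0 5 2 0 10 6 0]
t=19: x=[0.0000 0.0750 4.8800 2.0150 0.1800 9.7900 5.9700 0.0900] k=[0 0 8 2 3 6 5 5]
t=20: x=[0.0000 0.1200 7.7900 2.1050 3.0300 5.9400 5.0150 5.0000] k=[0 0 8 6 8 9 6 2]
t=21: x=[0.0000 0.1200 7.8500 6.0600 7.9850 8.9400 5.9850 2.0600] k=[0 0 9 6 8 12 1 0]
t=22: x=[0.0000 0.1350 8.8200 6.0750 8.0300 11.7750 1.1500 0.0150] k=[0 0 5 9 8 8 3 5]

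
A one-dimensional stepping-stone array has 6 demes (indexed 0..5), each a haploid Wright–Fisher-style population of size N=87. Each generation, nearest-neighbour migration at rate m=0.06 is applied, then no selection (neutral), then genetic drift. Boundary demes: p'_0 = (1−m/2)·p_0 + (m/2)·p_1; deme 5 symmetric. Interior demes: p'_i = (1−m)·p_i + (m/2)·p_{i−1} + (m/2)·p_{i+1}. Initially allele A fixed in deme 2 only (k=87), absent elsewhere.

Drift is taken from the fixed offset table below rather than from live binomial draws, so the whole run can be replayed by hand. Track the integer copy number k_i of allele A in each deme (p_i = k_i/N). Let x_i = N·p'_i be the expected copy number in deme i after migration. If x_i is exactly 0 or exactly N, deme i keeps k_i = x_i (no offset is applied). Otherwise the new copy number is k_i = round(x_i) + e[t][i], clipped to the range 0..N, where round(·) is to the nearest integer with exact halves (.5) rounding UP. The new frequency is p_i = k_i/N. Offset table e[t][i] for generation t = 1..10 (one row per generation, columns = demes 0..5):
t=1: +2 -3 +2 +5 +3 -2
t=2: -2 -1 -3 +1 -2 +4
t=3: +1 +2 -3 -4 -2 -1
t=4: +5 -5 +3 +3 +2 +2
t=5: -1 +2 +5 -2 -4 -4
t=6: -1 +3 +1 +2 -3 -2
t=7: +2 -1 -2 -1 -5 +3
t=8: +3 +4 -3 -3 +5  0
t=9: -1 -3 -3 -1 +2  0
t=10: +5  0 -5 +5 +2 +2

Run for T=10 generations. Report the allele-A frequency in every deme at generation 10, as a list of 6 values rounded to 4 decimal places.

[0.1494, 0.1839, 0.4943, 0.2299, 0.1034, 0.0230]

t=0: k=[0 0 87 0 0 0]
t=1: x=[0.0000 2.6100 81.7800 2.6100 0.0000 0.0000] k=[0 0 84 8 0 0]
t=2: x=[0.0000 2.5200 79.2000 10.0400 0.2400 0.0000] k=[0 2 76 11 0 0]
t=3: x=[0.0600 4.1600 71.8300 12.6200 0.3300 0.0000] k=[1 6 69 9 0 0]
t=4: x=[1.1500 7.7400 65.3100 10.5300 0.2700 0.0000] k=[6 3 68 14 2 0]
t=5: x=[5.9100 5.0400 64.4300 15.2600 2.3000 0.0600] k=[5 7 69 13 0 0]
t=6: x=[5.0600 8.8000 65.4600 14.2900 0.3900 0.0000] k=[4 12 66 16 0 0]
t=7: x=[4.2400 13.3800 62.8800 17.0200 0.4800 0.0000] k=[6 12 61 16 0 0]
t=8: x=[6.1800 13.2900 58.1800 16.8700 0.4800 0.0000] k=[9 17 55 14 5 0]
t=9: x=[9.2400 17.9000 52.6300 14.9600 5.1200 0.1500] k=[8 15 50 14 7 0]
t=10: x=[8.2100 15.8400 47.8700 14.8700 7.0000 0.2100] k=[13 16 43 20 9 2]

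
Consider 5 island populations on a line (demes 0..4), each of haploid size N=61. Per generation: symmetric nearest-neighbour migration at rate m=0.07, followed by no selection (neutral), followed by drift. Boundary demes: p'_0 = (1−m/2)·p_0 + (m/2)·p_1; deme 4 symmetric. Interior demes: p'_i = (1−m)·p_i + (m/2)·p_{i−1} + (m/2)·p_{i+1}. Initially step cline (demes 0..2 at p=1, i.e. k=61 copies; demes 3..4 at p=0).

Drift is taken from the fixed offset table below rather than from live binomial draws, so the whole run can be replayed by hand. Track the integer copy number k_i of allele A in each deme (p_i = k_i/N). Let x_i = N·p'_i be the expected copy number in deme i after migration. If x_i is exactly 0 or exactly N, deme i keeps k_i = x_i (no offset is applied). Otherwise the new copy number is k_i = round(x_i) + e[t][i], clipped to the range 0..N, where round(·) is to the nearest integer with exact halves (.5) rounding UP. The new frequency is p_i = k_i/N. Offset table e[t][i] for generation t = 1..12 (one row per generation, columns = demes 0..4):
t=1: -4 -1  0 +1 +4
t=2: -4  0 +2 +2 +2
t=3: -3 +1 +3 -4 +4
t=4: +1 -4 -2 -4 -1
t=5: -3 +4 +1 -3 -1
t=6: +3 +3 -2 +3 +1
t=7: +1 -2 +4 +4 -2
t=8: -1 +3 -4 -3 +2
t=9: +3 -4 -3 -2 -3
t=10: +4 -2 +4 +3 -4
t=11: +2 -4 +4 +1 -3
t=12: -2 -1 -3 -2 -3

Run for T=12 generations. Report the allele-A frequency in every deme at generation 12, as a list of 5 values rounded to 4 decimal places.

t=0: k=[61 61 61 0 0]
t=1: x=[61.0000 61.0000 58.8650 2.1350 0.0000] k=[61 61 59 3 0]
t=2: x=[61.0000 60.9300 57.1100 4.8550 0.1050] k=[61 61 59 7 2]
t=3: x=[61.0000 60.9300 57.2500 8.6450 2.1750] k=[61 61 60 5 6]
t=4: x=[61.0000 60.9650 58.1100 6.9600 5.9650] k=[61 57 56 3 5]
t=5: x=[60.8600 57.1050 54.1800 4.9250 4.9300] k=[58 61 55 2 4]
t=6: x=[58.1050 60.6850 53.3550 3.9250 3.9300] k=[61 61 51 7 5]
t=7: x=[61.0000 60.6500 49.8100 8.4700 5.0700] k=[61 59 54 12 3]
t=8: x=[60.9300 58.8950 52.7050 13.1550 3.3150] k=[60 61 49 10 5]
t=9: x=[60.0350 60.5450 48.0550 11.1900 5.1750] k=[61 57 45 9 2]
t=10: x=[60.8600 56.7200 44.1600 10.0150 2.2450] k=[61 55 48 13 0]
t=11: x=[60.7900 54.9650 47.0200 13.7700 0.4550] k=[61 51 51 15 0]
t=12: x=[60.6500 51.3500 49.7400 15.7350 0.5250] k=[59 50 47 14 0]

[0.9672, 0.8197, 0.7705, 0.2295, 0.0000]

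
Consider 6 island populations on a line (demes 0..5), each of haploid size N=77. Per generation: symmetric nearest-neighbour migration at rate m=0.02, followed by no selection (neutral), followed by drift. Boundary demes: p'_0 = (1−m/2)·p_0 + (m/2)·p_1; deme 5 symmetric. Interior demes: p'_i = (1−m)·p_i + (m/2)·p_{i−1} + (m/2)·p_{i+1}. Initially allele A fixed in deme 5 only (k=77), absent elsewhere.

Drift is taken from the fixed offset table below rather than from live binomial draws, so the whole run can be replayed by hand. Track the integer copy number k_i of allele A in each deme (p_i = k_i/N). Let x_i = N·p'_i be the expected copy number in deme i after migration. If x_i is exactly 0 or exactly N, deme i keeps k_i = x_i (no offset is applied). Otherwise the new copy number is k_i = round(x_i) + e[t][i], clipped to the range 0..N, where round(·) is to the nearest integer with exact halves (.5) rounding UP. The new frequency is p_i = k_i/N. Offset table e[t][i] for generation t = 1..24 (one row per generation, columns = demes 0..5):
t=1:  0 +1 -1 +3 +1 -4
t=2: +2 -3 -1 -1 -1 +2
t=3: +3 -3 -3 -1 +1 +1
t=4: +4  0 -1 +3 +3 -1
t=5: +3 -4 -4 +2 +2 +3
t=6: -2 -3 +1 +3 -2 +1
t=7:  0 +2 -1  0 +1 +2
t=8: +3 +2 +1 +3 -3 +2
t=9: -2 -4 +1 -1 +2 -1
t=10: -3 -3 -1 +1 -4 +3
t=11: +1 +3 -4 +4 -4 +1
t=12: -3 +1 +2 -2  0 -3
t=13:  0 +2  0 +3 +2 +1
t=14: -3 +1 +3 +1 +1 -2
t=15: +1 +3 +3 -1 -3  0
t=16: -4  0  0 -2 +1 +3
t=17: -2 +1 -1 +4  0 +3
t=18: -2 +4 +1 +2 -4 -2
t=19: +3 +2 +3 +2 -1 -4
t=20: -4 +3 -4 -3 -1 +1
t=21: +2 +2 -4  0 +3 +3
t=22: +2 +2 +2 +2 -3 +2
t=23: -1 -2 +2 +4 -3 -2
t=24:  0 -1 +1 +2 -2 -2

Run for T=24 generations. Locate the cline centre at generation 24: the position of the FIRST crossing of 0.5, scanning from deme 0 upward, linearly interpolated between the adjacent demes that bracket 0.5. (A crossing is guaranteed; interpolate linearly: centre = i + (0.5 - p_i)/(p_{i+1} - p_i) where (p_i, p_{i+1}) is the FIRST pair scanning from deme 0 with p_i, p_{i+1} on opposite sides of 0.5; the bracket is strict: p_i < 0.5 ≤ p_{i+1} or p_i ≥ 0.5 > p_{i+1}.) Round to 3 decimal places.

4.559

t=0: k=[0 0 0 0 0 77]
t=1: x=[0.0000 0.0000 0.0000 0.0000 0.7700 76.2300] k=[0 0 0 0 2 72]
t=2: x=[0.0000 0.0000 0.0000 0.0200 2.6800 71.3000] k=[0 0 0 0 2 73]
t=3: x=[0.0000 0.0000 0.0000 0.0200 2.6900 72.2900] k=[0 0 0 0 4 73]
t=4: x=[0.0000 0.0000 0.0000 0.0400 4.6500 72.3100] k=[0 0 0 3 8 71]
t=5: x=[0.0000 0.0000 0.0300 3.0200 8.5800 70.3700] k=[0 0 0 5 11 73]
t=6: x=[0.0000 0.0000 0.0500 5.0100 11.5600 72.3800] k=[0 0 1 8 10 73]
t=7: x=[0.0000 0.0100 1.0600 7.9500 10.6100 72.3700] k=[0 2 0 8 12 74]
t=8: x=[0.0200 1.9600 0.1000 7.9600 12.5800 73.3800] k=[3 4 1 11 10 75]
t=9: x=[3.0100 3.9600 1.1300 10.8900 10.6600 74.3500] k=[1 0 2 10 13 73]
t=10: x=[0.9900 0.0300 2.0600 9.9500 13.5700 72.4000] k=[0 0 1 11 10 75]
t=11: x=[0.0000 0.0100 1.0900 10.8900 10.6600 74.3500] k=[0 3 0 15 7 75]
t=12: x=[0.0300 2.9400 0.1800 14.7700 7.7600 74.3200] k=[0 4 2 13 8 71]
t=13: x=[0.0400 3.9400 2.1300 12.8400 8.6800 70.3700] k=[0 6 2 16 11 71]
t=14: x=[0.0600 5.9000 2.1800 15.8100 11.6500 70.4000] k=[0 7 5 17 13 68]
t=15: x=[0.0700 6.9100 5.1400 16.8400 13.5900 67.4500] k=[1 10 8 16 11 67]
t=16: x=[1.0900 9.8900 8.1000 15.8700 11.6100 66.4400] k=[0 10 8 14 13 69]
t=17: x=[0.1000 9.8800 8.0800 13.9300 13.5700 68.4400] k=[0 11 7 18 14 71]
t=18: x=[0.1100 10.8500 7.1500 17.8500 14.6100 70.4300] k=[0 15 8 20 11 68]
t=19: x=[0.1500 14.7800 8.1900 19.7900 11.6600 67.4300] k=[3 17 11 22 11 63]
t=20: x=[3.1400 16.8000 11.1700 21.7800 11.6300 62.4800] k=[0 20 7 19 11 63]
t=21: x=[0.2000 19.6700 7.2500 18.8000 11.6000 62.4800] k=[2 22 3 19 15 65]
t=22: x=[2.2000 21.6100 3.3500 18.8000 15.5400 64.5000] k=[4 24 5 21 13 67]
t=23: x=[4.2000 23.6100 5.3500 20.7600 13.6200 66.4600] k=[3 22 7 25 11 64]
t=24: x=[3.1900 21.6600 7.3300 24.6800 11.6700 63.4700] k=[3 21 8 27 10 61]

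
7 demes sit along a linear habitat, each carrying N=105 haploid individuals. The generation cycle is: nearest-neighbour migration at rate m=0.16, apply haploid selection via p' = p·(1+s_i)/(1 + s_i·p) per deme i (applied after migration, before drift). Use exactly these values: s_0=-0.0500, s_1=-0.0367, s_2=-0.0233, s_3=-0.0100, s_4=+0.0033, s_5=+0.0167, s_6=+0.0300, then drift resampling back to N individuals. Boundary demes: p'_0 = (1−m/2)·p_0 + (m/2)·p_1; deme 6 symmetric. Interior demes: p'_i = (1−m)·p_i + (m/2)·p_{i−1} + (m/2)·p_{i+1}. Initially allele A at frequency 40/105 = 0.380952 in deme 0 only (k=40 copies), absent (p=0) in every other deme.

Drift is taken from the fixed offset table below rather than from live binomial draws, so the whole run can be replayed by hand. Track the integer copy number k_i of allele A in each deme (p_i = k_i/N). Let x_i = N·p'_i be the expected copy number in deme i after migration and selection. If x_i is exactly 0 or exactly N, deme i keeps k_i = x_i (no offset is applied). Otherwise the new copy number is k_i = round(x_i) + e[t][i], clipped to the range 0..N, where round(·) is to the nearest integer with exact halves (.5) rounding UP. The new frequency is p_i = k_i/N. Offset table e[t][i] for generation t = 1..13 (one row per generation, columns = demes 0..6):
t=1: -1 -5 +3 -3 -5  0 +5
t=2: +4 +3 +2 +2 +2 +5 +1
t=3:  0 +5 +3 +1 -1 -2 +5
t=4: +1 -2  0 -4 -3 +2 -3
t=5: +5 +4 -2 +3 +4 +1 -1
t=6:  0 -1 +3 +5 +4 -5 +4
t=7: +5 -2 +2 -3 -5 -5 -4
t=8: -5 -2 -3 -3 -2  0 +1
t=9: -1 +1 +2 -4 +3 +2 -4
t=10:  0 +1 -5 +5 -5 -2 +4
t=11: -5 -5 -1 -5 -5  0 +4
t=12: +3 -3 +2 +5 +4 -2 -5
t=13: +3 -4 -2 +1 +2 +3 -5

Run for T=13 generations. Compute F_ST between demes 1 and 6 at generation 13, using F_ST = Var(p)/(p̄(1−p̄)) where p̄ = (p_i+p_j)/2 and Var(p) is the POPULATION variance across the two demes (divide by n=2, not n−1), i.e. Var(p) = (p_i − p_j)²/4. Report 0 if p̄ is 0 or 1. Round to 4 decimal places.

t=0: k=[40 0 0 0 0 0 0]
t=1: x=[35.5836 3.0860 0.0000 0.0000 0.0000 0.0000 0.0000] k=[35 0 0 0 0 0 0]
t=2: x=[31.0664 2.6999 0.0000 0.0000 0.0000 0.0000 0.0000] k=[35 6 0 0 0 0 0]
t=3: x=[31.5368 7.5730 0.4689 0.0000 0.0000 0.0000 0.0000] k=[32 13 3 0 0 0 0]
t=4: x=[29.3825 13.2802 3.4798 0.2376 0.0000 0.0000 0.0000] k=[30 11 3 0 0 0 0]
t=5: x=[27.4280 11.4917 3.3233 0.2376 0.0000 0.0000 0.0000] k=[32 15 1 3 0 0 0]
t=6: x=[29.5390 14.7593 2.2280 2.5746 0.2408 0.0000 0.0000] k=[30 14 5 8 4 0 0]
t=7: x=[27.6623 14.0974 5.8288 7.3708 4.0127 0.3253 0.0000] k=[33 12 8 4 0 0 0]
t=8: x=[30.2045 12.9301 7.8275 3.9615 0.3211 0.0000 0.0000] k=[25 11 5 1 0 0 0]
t=9: x=[22.9469 11.2586 5.0455 1.2277 0.0803 0.0000 0.0000] k=[22 12 7 0 3 0 0]
t=10: x=[20.3454 11.9969 6.6908 0.7921 2.5281 0.2440 0.0000] k=[20 13 2 6 0 0 0]
t=11: x=[18.6406 12.2690 3.1277 5.1506 0.4816 0.0000 0.0000] k=[14 7 2 0 0 0 0]
t=12: x=[12.8502 6.9145 2.1889 0.1584 0.0000 0.0000 0.0000] k=[16 4 4 5 0 0 0]
t=13: x=[14.3911 4.7863 3.9885 4.4767 0.4013 0.0000 0.0000] k=[17 1 2 5 2 0 0]

0.0048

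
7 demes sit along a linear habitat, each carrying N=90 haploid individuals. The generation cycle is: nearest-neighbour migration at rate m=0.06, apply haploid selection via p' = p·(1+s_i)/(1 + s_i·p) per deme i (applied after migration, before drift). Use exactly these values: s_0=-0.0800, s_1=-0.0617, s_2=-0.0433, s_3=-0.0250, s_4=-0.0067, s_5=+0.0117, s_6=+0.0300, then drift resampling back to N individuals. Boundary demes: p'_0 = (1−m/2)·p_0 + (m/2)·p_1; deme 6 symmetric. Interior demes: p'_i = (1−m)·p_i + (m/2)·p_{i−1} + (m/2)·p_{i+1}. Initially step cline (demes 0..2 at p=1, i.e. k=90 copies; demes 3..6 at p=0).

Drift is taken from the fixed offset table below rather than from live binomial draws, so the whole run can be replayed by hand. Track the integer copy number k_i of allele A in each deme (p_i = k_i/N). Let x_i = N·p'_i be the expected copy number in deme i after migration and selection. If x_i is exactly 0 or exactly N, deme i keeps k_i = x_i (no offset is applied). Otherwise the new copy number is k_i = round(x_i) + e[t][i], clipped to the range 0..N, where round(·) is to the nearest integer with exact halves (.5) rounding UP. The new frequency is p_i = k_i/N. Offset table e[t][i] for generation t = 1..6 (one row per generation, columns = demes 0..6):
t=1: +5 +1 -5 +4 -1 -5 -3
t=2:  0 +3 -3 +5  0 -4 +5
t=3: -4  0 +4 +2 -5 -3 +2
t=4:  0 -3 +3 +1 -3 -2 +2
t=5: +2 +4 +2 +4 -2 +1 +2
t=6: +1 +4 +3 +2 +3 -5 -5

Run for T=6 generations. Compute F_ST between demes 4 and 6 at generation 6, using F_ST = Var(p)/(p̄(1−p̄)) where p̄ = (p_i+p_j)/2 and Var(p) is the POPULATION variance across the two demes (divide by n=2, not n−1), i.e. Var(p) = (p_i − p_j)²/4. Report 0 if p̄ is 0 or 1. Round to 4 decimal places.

0.0227

t=0: k=[90 90 90 0 0 0 0]
t=1: x=[90.0000 90.0000 87.1816 2.6345 0.0000 0.0000 0.0000] k=[90 90 82 7 0 0 0]
t=2: x=[90.0000 89.7443 79.5894 8.8362 0.2086 0.0000 0.0000] k=[90 90 77 14 0 0 0]
t=3: x=[90.0000 89.5845 74.9535 15.1483 0.4172 0.0000 0.0000] k=[90 90 79 17 0 0 0]
t=4: x=[90.0000 89.6484 76.9849 17.9829 0.5066 0.0000 0.0000] k=[90 87 80 19 0 0 0]
t=5: x=[89.9022 86.6824 77.9246 19.8653 0.5662 0.0000 0.0000] k=[90 90 80 24 0 0 0]
t=6: x=[90.0000 89.6803 78.1726 24.5059 0.7152 0.0000 0.0000] k=[90 90 81 27 4 0 0]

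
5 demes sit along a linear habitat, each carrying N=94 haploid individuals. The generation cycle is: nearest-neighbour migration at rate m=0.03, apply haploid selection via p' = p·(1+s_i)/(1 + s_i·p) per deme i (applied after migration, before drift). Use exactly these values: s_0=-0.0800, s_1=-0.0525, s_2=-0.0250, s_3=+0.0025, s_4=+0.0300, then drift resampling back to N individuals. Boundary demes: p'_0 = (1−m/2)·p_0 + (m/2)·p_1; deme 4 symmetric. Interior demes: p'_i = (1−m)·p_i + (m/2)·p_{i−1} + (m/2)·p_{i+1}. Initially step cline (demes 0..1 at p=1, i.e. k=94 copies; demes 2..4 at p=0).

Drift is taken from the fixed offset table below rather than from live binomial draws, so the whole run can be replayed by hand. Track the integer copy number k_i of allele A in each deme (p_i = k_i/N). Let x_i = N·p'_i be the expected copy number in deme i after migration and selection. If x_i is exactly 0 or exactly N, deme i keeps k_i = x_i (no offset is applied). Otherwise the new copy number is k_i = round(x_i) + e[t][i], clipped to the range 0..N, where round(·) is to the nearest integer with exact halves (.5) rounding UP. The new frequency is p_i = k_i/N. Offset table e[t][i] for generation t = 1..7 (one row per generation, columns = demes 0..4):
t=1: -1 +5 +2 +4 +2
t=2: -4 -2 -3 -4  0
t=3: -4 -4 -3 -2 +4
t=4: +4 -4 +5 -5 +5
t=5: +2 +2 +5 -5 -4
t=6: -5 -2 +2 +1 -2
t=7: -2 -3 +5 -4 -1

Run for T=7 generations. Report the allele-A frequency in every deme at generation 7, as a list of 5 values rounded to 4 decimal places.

[0.9149, 0.7447, 0.2128, 0.0000, 0.0000]

t=0: k=[94 94 0 0 0]
t=1: x=[94.0000 92.5131 1.3753 0.0000 0.0000] k=[94 94 3 0 0]
t=2: x=[94.0000 92.5605 4.2168 0.0451 0.0000] k=[94 91 1 0 0]
t=3: x=[93.9511 89.4680 2.2780 0.0150 0.0000] k=[90 85 0 0 0]
t=4: x=[89.5873 83.2992 1.2435 0.0000 0.0000] k=[94 79 6 0 0]
t=5: x=[93.7555 77.4059 6.8426 0.0902 0.0000] k=[94 79 12 0 0]
t=6: x=[93.7555 77.4991 12.5472 0.1804 0.0000] k=[89 75 15 1 0]
t=7: x=[88.3641 73.4574 15.3619 1.1979 0.0154] k=[86 70 20 0 0]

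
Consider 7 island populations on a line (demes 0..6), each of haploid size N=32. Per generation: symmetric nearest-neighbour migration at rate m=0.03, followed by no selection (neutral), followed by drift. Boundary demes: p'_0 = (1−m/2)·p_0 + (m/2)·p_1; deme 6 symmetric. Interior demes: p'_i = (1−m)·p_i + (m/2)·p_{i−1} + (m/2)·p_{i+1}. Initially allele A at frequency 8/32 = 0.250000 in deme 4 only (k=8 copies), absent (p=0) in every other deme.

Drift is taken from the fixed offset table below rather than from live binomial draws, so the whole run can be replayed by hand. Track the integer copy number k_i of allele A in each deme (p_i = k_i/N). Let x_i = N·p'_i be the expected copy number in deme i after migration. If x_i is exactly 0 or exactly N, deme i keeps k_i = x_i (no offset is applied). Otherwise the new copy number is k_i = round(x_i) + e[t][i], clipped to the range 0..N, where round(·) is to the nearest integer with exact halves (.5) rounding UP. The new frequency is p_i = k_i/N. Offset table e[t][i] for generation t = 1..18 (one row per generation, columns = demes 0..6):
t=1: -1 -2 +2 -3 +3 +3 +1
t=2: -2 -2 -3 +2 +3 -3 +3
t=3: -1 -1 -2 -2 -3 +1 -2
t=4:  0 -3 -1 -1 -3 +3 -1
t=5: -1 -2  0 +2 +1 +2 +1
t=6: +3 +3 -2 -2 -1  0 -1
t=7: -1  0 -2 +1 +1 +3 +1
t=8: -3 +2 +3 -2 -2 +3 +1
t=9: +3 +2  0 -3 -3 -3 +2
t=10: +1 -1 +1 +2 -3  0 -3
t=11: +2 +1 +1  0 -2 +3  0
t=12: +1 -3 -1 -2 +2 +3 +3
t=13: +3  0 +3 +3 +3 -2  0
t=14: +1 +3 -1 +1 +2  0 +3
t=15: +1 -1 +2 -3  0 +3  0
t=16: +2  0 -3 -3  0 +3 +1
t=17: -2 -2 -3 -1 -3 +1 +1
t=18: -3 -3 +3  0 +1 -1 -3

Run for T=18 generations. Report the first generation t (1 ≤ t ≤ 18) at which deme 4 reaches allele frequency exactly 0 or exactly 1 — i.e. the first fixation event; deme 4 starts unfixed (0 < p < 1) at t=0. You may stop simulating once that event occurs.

t=0: k=[0 0 0 0 8 0 0]
t=1: x=[0.0000 0.0000 0.0000 0.1200 7.7600 0.1200 0.0000] k=[0 0 0 0 11 3 0]
t=2: x=[0.0000 0.0000 0.0000 0.1650 10.7150 3.0750 0.0450] k=[0 0 0 2 14 0 3]
t=3: x=[0.0000 0.0000 0.0300 2.1500 13.6100 0.2550 2.9550] k=[0 0 0 0 11 1 1]
t=4: x=[0.0000 0.0000 0.0000 0.1650 10.6850 1.1500 1.0000] k=[0 0 0 0 8 4 0]
t=5: x=[0.0000 0.0000 0.0000 0.1200 7.8200 4.0000 0.0600] k=[0 0 0 2 9 6 1]
t=6: x=[0.0000 0.0000 0.0300 2.0750 8.8500 5.9700 1.0750] k=[0 0 0 0 8 6 0]
t=7: x=[0.0000 0.0000 0.0000 0.1200 7.8500 5.9400 0.0900] k=[0 0 0 1 9 9 1]
t=8: x=[0.0000 0.0000 0.0150 1.1050 8.8800 8.8800 1.1200] k=[0 0 3 0 7 12 2]
t=9: x=[0.0000 0.0450 2.9100 0.1500 6.9700 11.7750 2.1500] k=[0 2 3 0 4 9 4]
t=10: x=[0.0300 1.9850 2.9400 0.1050 4.0150 8.8500 4.0750] k=[1 1 4 2 1 9 1]
t=11: x=[1.0000 1.0450 3.9250 2.0150 1.1350 8.7600 1.1200] k=[3 2 5 2 0 12 1]

11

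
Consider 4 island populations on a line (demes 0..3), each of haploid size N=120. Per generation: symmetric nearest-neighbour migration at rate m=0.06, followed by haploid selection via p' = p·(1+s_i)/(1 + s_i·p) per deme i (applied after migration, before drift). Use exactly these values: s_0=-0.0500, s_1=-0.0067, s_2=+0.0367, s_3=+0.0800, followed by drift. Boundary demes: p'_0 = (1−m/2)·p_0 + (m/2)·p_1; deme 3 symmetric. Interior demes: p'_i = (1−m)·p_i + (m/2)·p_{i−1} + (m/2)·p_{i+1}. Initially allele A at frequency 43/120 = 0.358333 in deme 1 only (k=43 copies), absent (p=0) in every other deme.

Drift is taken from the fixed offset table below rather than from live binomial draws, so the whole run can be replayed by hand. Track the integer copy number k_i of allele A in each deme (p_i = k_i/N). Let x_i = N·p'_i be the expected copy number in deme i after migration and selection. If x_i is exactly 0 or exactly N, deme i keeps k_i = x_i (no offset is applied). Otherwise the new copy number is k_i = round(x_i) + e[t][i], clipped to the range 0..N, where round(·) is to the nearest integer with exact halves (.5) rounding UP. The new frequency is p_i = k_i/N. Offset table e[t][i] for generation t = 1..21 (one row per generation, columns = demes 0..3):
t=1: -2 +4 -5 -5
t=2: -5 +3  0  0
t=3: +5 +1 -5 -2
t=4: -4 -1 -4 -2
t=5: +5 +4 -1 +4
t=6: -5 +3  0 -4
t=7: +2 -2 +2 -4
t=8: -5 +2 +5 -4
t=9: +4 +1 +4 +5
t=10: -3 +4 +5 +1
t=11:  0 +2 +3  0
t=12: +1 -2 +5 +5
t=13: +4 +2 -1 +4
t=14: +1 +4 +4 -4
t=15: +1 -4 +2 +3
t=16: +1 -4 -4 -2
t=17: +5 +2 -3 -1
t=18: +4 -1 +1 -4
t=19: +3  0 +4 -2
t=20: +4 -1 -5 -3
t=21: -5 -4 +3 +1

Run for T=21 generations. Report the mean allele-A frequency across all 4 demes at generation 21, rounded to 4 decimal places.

t=0: k=[0 43 0 0]
t=1: x=[1.2262 40.2400 1.3368 0.0000] k=[0 44 0 0]
t=2: x=[1.2547 41.1780 1.3679 0.0000] k=[0 44 1 0]
t=3: x=[1.2547 41.2079 2.3413 0.0324] k=[6 42 0 0]
t=4: x=[6.7459 39.4817 1.3057 0.0000] k=[3 38 0 0]
t=5: x=[3.8540 35.6413 1.1814 0.0000] k=[9 40 0 0]
t=6: x=[9.4727 37.6960 1.2436 0.0000] k=[4 41 1 0]
t=7: x=[4.8649 38.5140 2.2481 0.0324] k=[7 37 4 0]
t=8: x=[7.5298 34.9433 5.0412 0.1296] k=[3 37 10 0]
t=9: x=[3.8254 35.0031 10.8608 0.3239] k=[8 36 15 5]
t=10: x=[8.4290 34.3649 15.8184 5.7038] k=[5 38 21 7]
t=11: x=[5.7047 36.3295 21.7239 7.9742] k=[6 38 25 8]
t=12: x=[6.6312 36.4791 25.5983 9.1390] k=[8 34 31 14]
t=13: x=[8.3716 32.9690 31.4085 15.5207] k=[12 35 30 20]
t=14: x=[12.1196 33.9960 30.6655 21.6313] k=[13 38 35 18]
t=15: x=[13.1378 36.9878 35.4739 19.7471] k=[14 33 37 23]
t=16: x=[13.9260 32.3908 37.3813 24.9048] k=[15 28 33 23]
t=17: x=[14.7149 27.6168 33.4120 24.7791] k=[20 30 30 24]
t=18: x=[19.4495 29.5500 30.6350 25.7001] k=[23 29 32 22]
t=19: x=[22.2358 28.7627 32.4563 23.7312] k=[25 29 36 22]
t=20: x=[24.1164 28.9421 36.2757 23.8570] k=[28 28 31 21]
t=21: x=[26.9140 27.9456 31.4391 22.6819] k=[22 24 34 24]

0.2167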